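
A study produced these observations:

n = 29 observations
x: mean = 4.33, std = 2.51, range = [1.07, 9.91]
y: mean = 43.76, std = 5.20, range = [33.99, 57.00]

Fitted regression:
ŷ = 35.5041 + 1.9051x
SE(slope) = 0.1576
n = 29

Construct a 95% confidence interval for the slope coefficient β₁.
The 95% CI for β₁ is (1.5817, 2.2285)

Confidence interval for the slope:

The 95% CI for β₁ is: β̂₁ ± t*(α/2, n-2) × SE(β̂₁)

Step 1: Find critical t-value
- Confidence level = 0.95
- Degrees of freedom = n - 2 = 29 - 2 = 27
- t*(α/2, 27) = 2.0518

Step 2: Calculate margin of error
Margin = 2.0518 × 0.1576 = 0.3234

Step 3: Construct interval
CI = 1.9051 ± 0.3234
CI = (1.5817, 2.2285)

Interpretation: We are 95% confident that the true slope β₁ lies between 1.5817 and 2.2285.
Both endpoints are positive, so the data support a genuinely positive slope at this confidence level.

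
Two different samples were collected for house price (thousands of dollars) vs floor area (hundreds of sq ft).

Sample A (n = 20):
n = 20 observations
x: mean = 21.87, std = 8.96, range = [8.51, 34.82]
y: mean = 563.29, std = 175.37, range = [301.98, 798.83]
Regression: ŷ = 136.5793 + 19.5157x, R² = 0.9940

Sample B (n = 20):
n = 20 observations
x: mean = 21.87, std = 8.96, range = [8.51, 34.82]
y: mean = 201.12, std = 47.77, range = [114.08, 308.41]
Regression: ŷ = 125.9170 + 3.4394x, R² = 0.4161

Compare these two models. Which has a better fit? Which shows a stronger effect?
Model A has the better fit (R² = 0.9940 vs 0.4161). Model A shows the stronger effect (|β₁| = 19.5157 vs 3.4394).

Model Comparison:

Goodness of fit (R²):
- Model A: R² = 0.9940 → 99.40% of variance in house price explained
- Model B: R² = 0.4161 → 41.61% of variance in house price explained
- 0.9940 > 0.4161 → Model A has the better fit

Which has the larger per-hundred sq ft effect? (|β₁|)
- Model A: β₁ = 19.5157 → predicted house price rises 19.5157 thousand dollars per additional hundred sq ft of floor area
- Model B: β₁ = 3.4394 → predicted house price rises 3.4394 thousand dollars per additional hundred sq ft of floor area
- |19.5157| > |3.4394| → Model A shows the stronger marginal effect

Note: A steeper slope doesn't make a better model if the scatter around the line is large.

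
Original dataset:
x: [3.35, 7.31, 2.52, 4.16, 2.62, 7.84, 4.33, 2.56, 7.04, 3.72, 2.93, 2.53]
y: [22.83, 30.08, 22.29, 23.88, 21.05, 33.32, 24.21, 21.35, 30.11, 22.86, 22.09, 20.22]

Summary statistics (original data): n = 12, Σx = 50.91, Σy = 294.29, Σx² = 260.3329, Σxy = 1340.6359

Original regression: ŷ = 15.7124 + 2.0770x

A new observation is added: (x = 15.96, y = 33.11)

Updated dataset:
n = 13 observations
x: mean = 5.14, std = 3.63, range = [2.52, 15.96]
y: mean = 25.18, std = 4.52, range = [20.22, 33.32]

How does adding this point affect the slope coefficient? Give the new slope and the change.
The slope changes from 2.0770 to 1.0812 (change of -0.9958, or -47.9%).

x = 15.96 lies well outside the original x-range [2.52, 7.84] (x̄ ≈ 4.24), so this observation has high leverage and can move the slope substantially.

Step 1: Update the sums with the new point (n goes from 12 to 13)
Σx  = 50.91 + 15.96 = 66.87
Σy  = 294.29 + 33.11 = 327.40
Σx² = 260.3329 + 15.96² = 260.3329 + 254.7216 = 515.0545
Σxy = 1340.6359 + 15.96×33.11 = 1340.6359 + 528.4356 = 1869.0715

Step 2: Recompute the slope with b₁ = (nΣxy − ΣxΣy) / (nΣx² − (Σx)²)
Numerator   = 13×1869.0715 − 66.87×327.40 = 24297.9295 − 21893.2380 = 2404.6915
Denominator = 13×515.0545 − 66.87² = 6695.7085 − 4471.5969 = 2224.1116
b₁(new) = 2404.6915 / 2224.1116 = 1.0812

(Same formula on the original sums: (12×1340.6359 − 50.91×294.29) / (12×260.3329 − 50.91²) = 1105.3269 / 532.1667 = 2.0770, matching the given fit.)

Step 3: Change in slope
Δβ₁ = 1.0812 − 2.0770 = -0.9958
Relative change = -0.9958 / 2.0770 × 100% = -47.9%
→ the slope decreases when the point is added.

Because the point sits below the extension of the original line at a high-leverage x, it tilts the fit down.
In practice: examine leverage (hᵢ) and Cook's distance rather than deleting it automatically.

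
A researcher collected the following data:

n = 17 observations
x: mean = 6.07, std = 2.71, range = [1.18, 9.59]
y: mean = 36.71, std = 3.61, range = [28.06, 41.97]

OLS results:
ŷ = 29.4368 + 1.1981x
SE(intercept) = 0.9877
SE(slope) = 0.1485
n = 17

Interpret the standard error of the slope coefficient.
The slope 1.1981 is pinned down to within about ±0.1485 (one SE) by these data — relative uncertainty 12.4%, i.e. precise.

SE(β̂₁) = 0.1485 says: if we drew many samples of n = 17 from the same population and refit each time, the fitted slopes would scatter with a standard deviation of roughly 0.1485 around the true β₁.

Relative precision:
- SE / |β̂₁| = 0.1485 / 1.1981 = 12.4%
- Rule of thumb (under 20%: precise; 20% to under 50%: moderately precise; 50% or more: imprecise) → precise

Link to interval estimation: a confidence interval for β₁ is β̂₁ ± t* × 0.1485, so SE sets the half-width per unit of t*.

What drives SE(β̂₁): more residual scatter → larger SE.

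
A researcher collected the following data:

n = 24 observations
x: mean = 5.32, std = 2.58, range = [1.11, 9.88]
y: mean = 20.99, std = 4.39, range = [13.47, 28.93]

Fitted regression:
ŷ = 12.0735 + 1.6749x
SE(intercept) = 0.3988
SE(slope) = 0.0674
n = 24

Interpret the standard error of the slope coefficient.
SE(slope) = 0.0674 measures the uncertainty in the estimated slope. The coefficient is estimated precisely (SE/|β̂₁| = 4.0%).

SE(β̂₁) = s / √Sxx, where s is the residual standard deviation and Sxx = Σ(x − x̄)². It is the yardstick for how far β̂₁ = 1.6749 could plausibly be from the true slope.

Relative precision:
- SE / |β̂₁| = 0.0674 / 1.6749 = 4.0%
- Rule of thumb (under 20%: precise; 20% to under 50%: moderately precise; 50% or more: imprecise) → precise

Rough 95% range (±2 SE): 1.6749 ± 0.1348 → (1.5401, 1.8097).

What drives SE(β̂₁): more residual scatter → larger SE.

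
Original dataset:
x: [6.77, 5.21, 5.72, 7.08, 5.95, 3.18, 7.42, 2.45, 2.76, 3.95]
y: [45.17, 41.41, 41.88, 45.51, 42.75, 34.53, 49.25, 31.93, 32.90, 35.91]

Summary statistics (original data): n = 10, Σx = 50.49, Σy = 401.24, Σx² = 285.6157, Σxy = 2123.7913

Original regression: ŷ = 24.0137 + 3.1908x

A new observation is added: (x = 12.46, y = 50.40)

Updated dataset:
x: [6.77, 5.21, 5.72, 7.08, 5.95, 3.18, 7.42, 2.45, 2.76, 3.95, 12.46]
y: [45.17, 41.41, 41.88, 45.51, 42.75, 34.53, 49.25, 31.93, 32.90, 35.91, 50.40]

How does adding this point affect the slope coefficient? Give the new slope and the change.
New slope β₁ = 2.0734 versus 3.1908 before: a change of -1.1174 (-35.0%).

The new point has HIGH LEVERAGE: x = 12.46 is far from the original mean x̄ = 50.49/10 ≈ 5.05 (original range [2.45, 7.42]).

Step 1: Update the sums with the new point (n goes from 10 to 11)
Σx  = 50.49 + 12.46 = 62.95
Σy  = 401.24 + 50.40 = 451.64
Σx² = 285.6157 + 12.46² = 285.6157 + 155.2516 = 440.8673
Σxy = 2123.7913 + 12.46×50.40 = 2123.7913 + 627.9840 = 2751.7753

Step 2: Recompute the slope with b₁ = (nΣxy − ΣxΣy) / (nΣx² − (Σx)²)
Numerator   = 11×2751.7753 − 62.95×451.64 = 30269.5283 − 28430.7380 = 1838.7903
Denominator = 11×440.8673 − 62.95² = 4849.5403 − 3962.7025 = 886.8378
b₁(new) = 1838.7903 / 886.8378 = 2.0734

(Same formula on the original sums: (10×2123.7913 − 50.49×401.24) / (10×285.6157 − 50.49²) = 979.3054 / 306.9169 = 3.1908, matching the given fit.)

Step 3: Change in slope
Δβ₁ = 2.0734 − 3.1908 = -1.1174
Relative change = -1.1174 / 3.1908 × 100% = -35.0%
→ the slope decreases when the point is added.

A high-leverage point only changes the slope if it is off the original line; here y = 50.40 is below the original trend, so the slope decreases.
In practice: examine leverage (hᵢ) and Cook's distance rather than deleting it automatically.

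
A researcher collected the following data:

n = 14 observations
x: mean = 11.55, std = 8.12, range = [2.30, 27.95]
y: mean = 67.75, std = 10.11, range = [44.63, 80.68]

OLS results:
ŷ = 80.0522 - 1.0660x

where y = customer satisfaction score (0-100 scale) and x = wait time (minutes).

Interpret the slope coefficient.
On average, satisfaction score is about 1.0660 points lower for every extra minute of wait time.

The slope coefficient β₁ = -1.0660 represents the marginal effect of wait time on satisfaction score.

Interpretation:
- Wait time up by 1 minute → predicted satisfaction score decreases by 1.0660 points
- The effect is assumed constant over the observed range of x (linearity)
- The slope describes association in these data, not necessarily a causal effect

The intercept β₀ = 80.0522 is the predicted satisfaction score when wait time = 0; since the smallest observed x is 2.30, this is an extrapolation and mainly anchors the line.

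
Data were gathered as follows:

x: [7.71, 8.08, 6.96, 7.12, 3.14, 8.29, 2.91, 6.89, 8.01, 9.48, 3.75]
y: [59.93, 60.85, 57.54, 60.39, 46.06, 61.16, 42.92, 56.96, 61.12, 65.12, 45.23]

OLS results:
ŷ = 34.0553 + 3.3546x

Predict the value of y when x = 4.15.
ŷ = 47.9769

To predict y for x = 4.15, substitute into the regression equation:

ŷ = 34.0553 + 3.3546 × 4.15
ŷ = 34.0553 + 13.9216
ŷ = 47.9769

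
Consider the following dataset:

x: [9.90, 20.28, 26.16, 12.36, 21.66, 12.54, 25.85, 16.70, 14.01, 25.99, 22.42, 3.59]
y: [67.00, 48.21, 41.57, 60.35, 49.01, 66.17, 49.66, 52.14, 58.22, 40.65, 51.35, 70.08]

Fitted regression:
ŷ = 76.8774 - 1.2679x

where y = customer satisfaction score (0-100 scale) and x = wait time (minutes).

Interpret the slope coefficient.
For each additional minute of wait time, predicted satisfaction score decreases by approximately 1.2679 points.

β₁ = -1.2679 is the change in predicted satisfaction score (points) per additional minute of wait time.

Interpretation:
- Wait time up by 1 minute → predicted satisfaction score decreases by 1.2679 points
- The effect is assumed constant over the observed range of x (linearity)
- The slope describes association in these data, not necessarily a causal effect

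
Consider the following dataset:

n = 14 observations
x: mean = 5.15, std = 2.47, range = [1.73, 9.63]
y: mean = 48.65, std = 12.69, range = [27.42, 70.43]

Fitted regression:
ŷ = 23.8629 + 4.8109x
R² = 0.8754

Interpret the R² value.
About 87.54% of the variability in y is accounted for by the regression on x (R² = 0.8754) — a strong linear fit.

R² = 1 − SS_res/SS_tot compares the residual scatter to the total scatter of y about its mean.

Here R² = 0.8754:
- Explained: 87.54% of the variation in y
- Unexplained (residual): 100% − 87.54% = 12.46%
- Rule of thumb (below 0.3 weak; 0.3 to below 0.7 moderate; 0.7 and above strong) → strong

Note: R² says nothing about causation, and a high R² does not by itself mean the linear form is appropriate — check the residuals.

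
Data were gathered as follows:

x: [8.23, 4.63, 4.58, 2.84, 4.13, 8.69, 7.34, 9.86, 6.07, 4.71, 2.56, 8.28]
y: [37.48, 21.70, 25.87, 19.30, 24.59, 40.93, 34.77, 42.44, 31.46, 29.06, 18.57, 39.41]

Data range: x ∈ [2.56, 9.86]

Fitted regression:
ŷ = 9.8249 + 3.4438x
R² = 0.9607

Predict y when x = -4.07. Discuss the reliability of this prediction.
The equation gives ŷ = -4.1914; however x = -4.07 is 6.63 units below the observed range, so this extrapolated value should not be trusted.

Prediction calculation:
ŷ = 9.8249 + 3.4438 × (-4.07)
ŷ = -4.1914

Reliability:
- Data range: x ∈ [2.56, 9.86]
- Prediction point: x = -4.07 is 6.63 units below the observed range → this is EXTRAPOLATION, not interpolation

Why that matters here:
- R² describes fit only over the sampled x values; it says nothing about behaviour beyond them
- There are no observations near this x to validate the fitted line there
- Real relationships often flatten, saturate, or turn nonlinear at extremes

The R² = 0.9607 only validates the fit within [2.56, 9.86]; treat ŷ = -4.1914 with caution.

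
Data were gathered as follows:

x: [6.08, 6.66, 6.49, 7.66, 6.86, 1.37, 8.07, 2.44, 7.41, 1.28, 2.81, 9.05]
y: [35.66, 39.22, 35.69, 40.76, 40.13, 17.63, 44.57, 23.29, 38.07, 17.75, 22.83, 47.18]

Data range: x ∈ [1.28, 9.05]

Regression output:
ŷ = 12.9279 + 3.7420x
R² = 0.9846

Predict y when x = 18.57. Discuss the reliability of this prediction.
ŷ = 82.4168, but this is extrapolation (above the data range [1.28, 9.05]) and may be unreliable.

Prediction calculation:
ŷ = 12.9279 + 3.7420 × 18.57
ŷ = 82.4168

Reliability:
- Data range: x ∈ [1.28, 9.05]
- Prediction point: x = 18.57 is 9.52 units above the observed range → this is EXTRAPOLATION, not interpolation

Why that matters here:
- R² describes fit only over the sampled x values; it says nothing about behaviour beyond them
- Real relationships often flatten, saturate, or turn nonlinear at extremes

The R² = 0.9846 only validates the fit within [1.28, 9.05]; treat ŷ = 82.4168 with caution.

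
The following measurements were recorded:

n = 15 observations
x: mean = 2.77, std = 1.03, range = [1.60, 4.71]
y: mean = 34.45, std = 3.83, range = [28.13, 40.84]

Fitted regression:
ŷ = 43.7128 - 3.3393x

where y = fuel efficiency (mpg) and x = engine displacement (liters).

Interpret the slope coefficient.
An increase of one liter in engine displacement is associated with a 3.3393 mpg decrease in predicted fuel efficiency.

The slope β₁ = -3.3393 gives the rate at which the fitted fuel efficiency changes with engine displacement.

Interpretation:
- Engine displacement up by 1 liter → predicted fuel efficiency decreases by 3.3393 mpg
- This is a linear approximation: the same per-unit change is assumed across the whole observed x range
- The slope describes association in these data, not necessarily a causal effect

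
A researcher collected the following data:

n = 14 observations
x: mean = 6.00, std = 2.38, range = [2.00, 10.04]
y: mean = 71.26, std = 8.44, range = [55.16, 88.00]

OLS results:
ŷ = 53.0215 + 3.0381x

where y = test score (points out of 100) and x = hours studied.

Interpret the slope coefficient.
For each additional hour of study time, predicted test score increases by approximately 3.0381 points.

β₁ = 3.0381 is the change in predicted test score (points) per additional hour of study time.

Interpretation:
- Study time up by 1 hour → predicted test score increases by 3.0381 points
- This is a linear approximation: the same per-unit change is assumed across the whole observed x range

The intercept β₀ = 53.0215 is the predicted test score when study time = 0; since the smallest observed x is 2.00, this is an extrapolation and mainly anchors the line.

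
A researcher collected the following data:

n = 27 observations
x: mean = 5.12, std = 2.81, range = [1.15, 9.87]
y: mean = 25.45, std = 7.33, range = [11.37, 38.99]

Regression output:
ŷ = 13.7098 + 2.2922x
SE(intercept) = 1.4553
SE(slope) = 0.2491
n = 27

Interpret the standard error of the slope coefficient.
SE(slope) = 0.2491 measures the uncertainty in the estimated slope. The coefficient is estimated precisely (SE/|β̂₁| = 10.9%).

SE(β̂₁) = s / √Sxx, where s is the residual standard deviation and Sxx = Σ(x − x̄)². It is the yardstick for how far β̂₁ = 2.2922 could plausibly be from the true slope.

Relative precision:
- SE / |β̂₁| = 0.2491 / 2.2922 = 10.9%
- Rule of thumb (under 20%: precise; 20% to under 50%: moderately precise; 50% or more: imprecise) → precise

Link to the t-test: t = β̂₁ / SE(β̂₁) = 2.2922 / 0.2491 = 9.2019, the statistic for H₀: β₁ = 0.

What drives SE(β̂₁): larger n (here n = 27) → smaller SE; more residual scatter → larger SE; wider spread of x values → smaller SE.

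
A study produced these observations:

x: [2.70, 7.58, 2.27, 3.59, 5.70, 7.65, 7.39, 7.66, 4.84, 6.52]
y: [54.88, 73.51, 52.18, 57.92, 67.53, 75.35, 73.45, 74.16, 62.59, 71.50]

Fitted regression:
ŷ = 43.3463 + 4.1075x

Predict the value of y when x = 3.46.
ŷ = 57.5583

x = 3.46 lies inside the observed range [2.27, 7.66], so the fitted equation applies directly:

ŷ = 43.3463 + 4.1075 × 3.46
ŷ = 43.3463 + 14.2120
ŷ = 57.5583

This is a point prediction; actual observations scatter around it by roughly the residual standard deviation.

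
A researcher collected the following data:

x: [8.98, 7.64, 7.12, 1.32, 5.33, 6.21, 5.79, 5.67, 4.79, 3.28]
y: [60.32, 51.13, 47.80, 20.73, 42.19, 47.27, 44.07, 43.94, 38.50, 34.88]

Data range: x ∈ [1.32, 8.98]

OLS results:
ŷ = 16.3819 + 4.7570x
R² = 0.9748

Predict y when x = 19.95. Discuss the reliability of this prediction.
ŷ = 111.2841 (extrapolation — x = 19.95 lies outside [1.32, 8.98], so reliability is low).

Prediction calculation:
ŷ = 16.3819 + 4.7570 × 19.95
ŷ = 111.2841

Reliability:
- Data range: x ∈ [1.32, 8.98]
- Prediction point: x = 19.95 is 10.97 units above the observed range → this is EXTRAPOLATION, not interpolation

Why that matters here:
- The linear relationship may not hold outside the observed range
- The standard error of prediction grows with (x − x̄)², and x = 19.95 is far from x̄ = 5.61

Report the number if required, but flag clearly that it is an extrapolation.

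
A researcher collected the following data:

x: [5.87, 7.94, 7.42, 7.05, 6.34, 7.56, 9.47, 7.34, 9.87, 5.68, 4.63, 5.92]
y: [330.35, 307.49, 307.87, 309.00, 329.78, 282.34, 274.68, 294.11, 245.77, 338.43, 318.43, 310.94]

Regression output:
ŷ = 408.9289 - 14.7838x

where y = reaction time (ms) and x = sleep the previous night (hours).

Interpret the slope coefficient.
An increase of one hour in sleep is associated with a 14.7838 ms decrease in predicted reaction time.

The slope β₁ = -14.7838 gives the rate at which the fitted reaction time changes with sleep.

Interpretation:
- Sleep up by 1 hour → predicted reaction time decreases by 14.7838 ms
- This is a linear approximation: the same per-unit change is assumed across the whole observed x range

(β₀ = 408.9289 is the fitted value at x = 0 and is not part of the slope interpretation.)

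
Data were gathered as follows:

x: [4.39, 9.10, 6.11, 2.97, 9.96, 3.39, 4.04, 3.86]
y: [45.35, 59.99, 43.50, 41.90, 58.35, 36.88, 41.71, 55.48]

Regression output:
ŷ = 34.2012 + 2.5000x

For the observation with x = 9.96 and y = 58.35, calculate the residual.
Residual = -0.7512

The residual is the difference between the actual value and the predicted value:

Residual = y - ŷ

Step 1: Calculate predicted value
ŷ = 34.2012 + 2.5000 × 9.96
ŷ = 59.1012

Step 2: Calculate residual
Residual = 58.35 - 59.1012
Residual = -0.7512

Sign check: y < ŷ, so the point is below the line and the fit overestimates here.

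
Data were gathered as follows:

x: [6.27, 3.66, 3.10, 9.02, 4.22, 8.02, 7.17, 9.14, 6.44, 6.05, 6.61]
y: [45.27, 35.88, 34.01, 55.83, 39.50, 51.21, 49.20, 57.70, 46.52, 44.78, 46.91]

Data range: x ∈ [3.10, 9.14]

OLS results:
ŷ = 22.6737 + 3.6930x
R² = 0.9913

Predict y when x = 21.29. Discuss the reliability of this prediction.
ŷ = 101.2977, but this is extrapolation (above the data range [3.10, 9.14]) and may be unreliable.

Prediction calculation:
ŷ = 22.6737 + 3.6930 × 21.29
ŷ = 101.2977

Reliability:
- Data range: x ∈ [3.10, 9.14]
- Prediction point: x = 21.29 is 12.15 units above the observed range → this is EXTRAPOLATION, not interpolation

Why that matters here:
- Real relationships often flatten, saturate, or turn nonlinear at extremes
- The linear relationship may not hold outside the observed range
- There are no observations near this x to validate the fitted line there

The R² = 0.9913 only validates the fit within [3.10, 9.14]; treat ŷ = 101.2977 with caution.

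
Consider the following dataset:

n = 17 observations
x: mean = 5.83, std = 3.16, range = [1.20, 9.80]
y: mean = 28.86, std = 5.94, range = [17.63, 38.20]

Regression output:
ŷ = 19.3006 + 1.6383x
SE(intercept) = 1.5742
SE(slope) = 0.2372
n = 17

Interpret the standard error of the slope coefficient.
SE(slope) = 0.2372 measures the uncertainty in the estimated slope. The coefficient is estimated precisely (SE/|β̂₁| = 14.5%).

SE(β̂₁) = s / √Sxx, where s is the residual standard deviation and Sxx = Σ(x − x̄)². It is the yardstick for how far β̂₁ = 1.6383 could plausibly be from the true slope.

Relative precision:
- SE / |β̂₁| = 0.2372 / 1.6383 = 14.5%
- Rule of thumb (under 20%: precise; 20% to under 50%: moderately precise; 50% or more: imprecise) → precise

Link to the t-test: t = β̂₁ / SE(β̂₁) = 1.6383 / 0.2372 = 6.9068, the statistic for H₀: β₁ = 0.

What drives SE(β̂₁): larger n (here n = 17) → smaller SE; wider spread of x values → smaller SE; more residual scatter → larger SE.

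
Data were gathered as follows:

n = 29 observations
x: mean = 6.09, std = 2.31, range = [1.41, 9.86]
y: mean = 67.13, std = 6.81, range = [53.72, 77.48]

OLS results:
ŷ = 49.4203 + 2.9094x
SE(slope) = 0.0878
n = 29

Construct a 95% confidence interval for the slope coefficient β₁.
The 95% CI for β₁ is (2.7293, 3.0895)

Confidence interval for the slope:

The 95% CI for β₁ is: β̂₁ ± t*(α/2, n-2) × SE(β̂₁)

Step 1: Find critical t-value
- Confidence level = 0.95
- Degrees of freedom = n - 2 = 29 - 2 = 27
- t*(α/2, 27) = 2.0518

Step 2: Calculate margin of error
Margin = 2.0518 × 0.0878 = 0.1801

Step 3: Construct interval
CI = 2.9094 ± 0.1801
CI = (2.7293, 3.0895)

Interpretation: We are 95% confident that the true slope β₁ lies between 2.7293 and 3.0895.
The interval does not include 0, suggesting a significant linear relationship.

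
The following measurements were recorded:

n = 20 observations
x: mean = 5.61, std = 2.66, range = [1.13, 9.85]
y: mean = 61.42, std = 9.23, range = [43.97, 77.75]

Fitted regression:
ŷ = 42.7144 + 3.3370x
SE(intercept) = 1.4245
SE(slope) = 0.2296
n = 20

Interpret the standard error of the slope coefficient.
SE(slope) = 0.2296 measures the uncertainty in the estimated slope. The coefficient is estimated precisely (SE/|β̂₁| = 6.9%).

SE(β̂₁) = 0.2296 says: if we drew many samples of n = 20 from the same population and refit each time, the fitted slopes would scatter with a standard deviation of roughly 0.2296 around the true β₁.

Relative precision:
- SE / |β̂₁| = 0.2296 / 3.3370 = 6.9%
- Rule of thumb (under 20%: precise; 20% to under 50%: moderately precise; 50% or more: imprecise) → precise

Rough 95% range (±2 SE): 3.3370 ± 0.4592 → (2.8778, 3.7962).

What drives SE(β̂₁): more residual scatter → larger SE.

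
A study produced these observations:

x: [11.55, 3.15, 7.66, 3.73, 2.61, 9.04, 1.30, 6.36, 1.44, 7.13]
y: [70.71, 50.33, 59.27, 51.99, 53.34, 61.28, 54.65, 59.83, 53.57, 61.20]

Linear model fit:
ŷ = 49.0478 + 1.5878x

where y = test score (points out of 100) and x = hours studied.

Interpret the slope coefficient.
On average, test score is about 1.5878 points higher for every extra hour of study time.

The slope coefficient β₁ = 1.5878 represents the marginal effect of study time on test score.

Interpretation:
- Study time up by 1 hour → predicted test score increases by 1.5878 points
- This is a linear approximation: the same per-unit change is assumed across the whole observed x range
- The slope describes association in these data, not necessarily a causal effect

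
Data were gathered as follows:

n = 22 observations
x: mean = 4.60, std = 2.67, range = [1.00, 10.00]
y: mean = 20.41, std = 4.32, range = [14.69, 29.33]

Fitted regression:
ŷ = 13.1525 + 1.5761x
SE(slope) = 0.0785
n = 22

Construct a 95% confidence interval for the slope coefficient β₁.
The 95% CI for β₁ is (1.4123, 1.7399)

Confidence interval for the slope:

The 95% CI for β₁ is: β̂₁ ± t*(α/2, n-2) × SE(β̂₁)

Step 1: Find critical t-value
- Confidence level = 0.95
- Degrees of freedom = n - 2 = 22 - 2 = 20
- t*(α/2, 20) = 2.0860

Step 2: Calculate margin of error
Margin = 2.0860 × 0.0785 = 0.1638

Step 3: Construct interval
CI = 1.5761 ± 0.1638
CI = (1.4123, 1.7399)

Interpretation: We are 95% confident that the true slope β₁ lies between 1.4123 and 1.7399.
The interval does not include 0, suggesting a significant linear relationship.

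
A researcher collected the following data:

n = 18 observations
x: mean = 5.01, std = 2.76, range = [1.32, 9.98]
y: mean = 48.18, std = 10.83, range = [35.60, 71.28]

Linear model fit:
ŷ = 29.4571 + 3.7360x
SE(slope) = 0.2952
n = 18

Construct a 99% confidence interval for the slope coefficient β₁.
The 99% CI for β₁ is (2.8738, 4.5982)

Confidence interval for the slope:

The 99% CI for β₁ is: β̂₁ ± t*(α/2, n-2) × SE(β̂₁)

Step 1: Find critical t-value
- Confidence level = 0.99
- Degrees of freedom = n - 2 = 18 - 2 = 16
- t*(α/2, 16) = 2.9208

Step 2: Calculate margin of error
Margin = 2.9208 × 0.2952 = 0.8622

Step 3: Construct interval
CI = 3.7360 ± 0.8622
CI = (2.8738, 4.5982)

Interpretation: We are 99% confident that the true slope β₁ lies between 2.8738 and 4.5982.
Both endpoints are positive, so the data support a genuinely positive slope at this confidence level.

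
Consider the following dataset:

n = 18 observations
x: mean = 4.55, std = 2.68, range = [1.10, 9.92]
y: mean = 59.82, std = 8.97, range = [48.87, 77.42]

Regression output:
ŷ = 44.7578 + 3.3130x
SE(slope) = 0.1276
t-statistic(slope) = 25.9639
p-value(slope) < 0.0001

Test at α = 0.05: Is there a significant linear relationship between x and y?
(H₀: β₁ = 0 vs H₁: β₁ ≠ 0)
Reject H₀: p-value < 0.0001 < α = 0.05. The linear relationship is significant at the 5% level.

Hypothesis test for the slope coefficient:

H₀: β₁ = 0 (no linear relationship)
H₁: β₁ ≠ 0 (linear relationship exists)

Test statistic: t = β̂₁ / SE(β̂₁) = 3.3130 / 0.1276 = 25.9639

With df = 16, the two-sided p-value for |t| = 25.9639 is <0.0001.

Decision rule: reject H₀ if p-value < α.
p-value < 0.0001 < α = 0.05 → reject H₀.

Conclusion: the linear association between x and y is significant at the 5% level.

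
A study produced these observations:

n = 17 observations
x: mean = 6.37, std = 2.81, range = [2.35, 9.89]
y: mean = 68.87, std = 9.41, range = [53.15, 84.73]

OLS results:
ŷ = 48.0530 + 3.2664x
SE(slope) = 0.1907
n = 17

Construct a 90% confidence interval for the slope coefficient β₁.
The 90% CI for β₁ is (2.9321, 3.6007)

Confidence interval for the slope:

The 90% CI for β₁ is: β̂₁ ± t*(α/2, n-2) × SE(β̂₁)

Step 1: Find critical t-value
- Confidence level = 0.9
- Degrees of freedom = n - 2 = 17 - 2 = 15
- t*(α/2, 15) = 1.7531

Step 2: Calculate margin of error
Margin = 1.7531 × 0.1907 = 0.3343

Step 3: Construct interval
CI = 3.2664 ± 0.3343
CI = (2.9321, 3.6007)

Interpretation: We are 90% confident that the true slope β₁ lies between 2.9321 and 3.6007.
The interval does not include 0, suggesting a significant linear relationship.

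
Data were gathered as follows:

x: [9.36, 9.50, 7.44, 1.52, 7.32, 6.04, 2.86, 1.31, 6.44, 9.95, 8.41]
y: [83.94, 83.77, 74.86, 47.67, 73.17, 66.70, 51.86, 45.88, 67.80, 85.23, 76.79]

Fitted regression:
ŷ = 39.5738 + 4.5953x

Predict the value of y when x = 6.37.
ŷ = 68.8459

x = 6.37 lies inside the observed range [1.31, 9.95], so the fitted equation applies directly:

ŷ = 39.5738 + 4.5953 × 6.37
ŷ = 39.5738 + 29.2721
ŷ = 68.8459

This is the fitted mean response at that x — an individual observation would come with a wider prediction interval.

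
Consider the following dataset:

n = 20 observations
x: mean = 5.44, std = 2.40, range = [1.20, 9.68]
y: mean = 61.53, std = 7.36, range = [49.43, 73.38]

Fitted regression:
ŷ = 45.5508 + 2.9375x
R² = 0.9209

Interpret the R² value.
The model explains 92.09% of the variance in y (R² = 0.9209), leaving 7.91% unexplained; the fit is strong.

R² = 1 − SS_res/SS_tot compares the residual scatter to the total scatter of y about its mean.

Here R² = 0.9209:
- Explained: 92.09% of the variation in y
- Unexplained (residual): 100% − 92.09% = 7.91%
- Rule of thumb (below 0.3 weak; 0.3 to below 0.7 moderate; 0.7 and above strong) → strong

Equivalently, for simple linear regression R² = r², so |r| = √0.9209 ≈ 0.9596.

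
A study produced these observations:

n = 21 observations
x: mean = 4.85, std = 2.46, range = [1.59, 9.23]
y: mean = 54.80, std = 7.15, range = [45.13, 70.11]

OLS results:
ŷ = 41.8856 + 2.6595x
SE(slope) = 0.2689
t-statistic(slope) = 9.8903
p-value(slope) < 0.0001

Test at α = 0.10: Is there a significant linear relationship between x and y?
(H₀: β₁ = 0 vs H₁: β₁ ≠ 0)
Since p-value < 0.0001 < α = 0.10, reject H₀ — the slope is significantly different from 0.

Hypothesis test for the slope coefficient:

H₀: β₁ = 0 (no linear relationship)
H₁: β₁ ≠ 0 (linear relationship exists)

Test statistic: t = β̂₁ / SE(β̂₁) = 2.6595 / 0.2689 = 9.8903

The p-value (<0.0001) is the probability, under H₀, of a t-statistic at least as extreme as |t| = 9.8903 (two-sided, df = n − 2 = 19).

Decision rule: reject H₀ if p-value < α.
p-value < 0.0001 < α = 0.10 → reject H₀.

There is sufficient evidence at the 10% significance level to conclude that a linear relationship exists between x and y.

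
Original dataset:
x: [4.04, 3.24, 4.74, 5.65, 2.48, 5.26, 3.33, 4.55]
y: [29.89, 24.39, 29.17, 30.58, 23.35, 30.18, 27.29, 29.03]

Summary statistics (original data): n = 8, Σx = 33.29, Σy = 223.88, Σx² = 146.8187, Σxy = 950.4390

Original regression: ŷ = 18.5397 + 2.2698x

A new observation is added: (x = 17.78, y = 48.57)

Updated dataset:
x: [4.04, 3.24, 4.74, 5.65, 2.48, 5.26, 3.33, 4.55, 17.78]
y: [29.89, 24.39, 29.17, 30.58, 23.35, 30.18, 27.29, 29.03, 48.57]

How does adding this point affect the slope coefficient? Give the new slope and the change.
The slope changes from 2.2698 to 1.5478 (change of -0.7220, or -31.8%).

The new point has HIGH LEVERAGE: x = 17.78 is far from the original mean x̄ = 33.29/8 ≈ 4.16 (original range [2.48, 5.65]).

Step 1: Update the sums with the new point (n goes from 8 to 9)
Σx  = 33.29 + 17.78 = 51.07
Σy  = 223.88 + 48.57 = 272.45
Σx² = 146.8187 + 17.78² = 146.8187 + 316.1284 = 462.9471
Σxy = 950.4390 + 17.78×48.57 = 950.4390 + 863.5746 = 1814.0136

Step 2: Recompute the slope with b₁ = (nΣxy − ΣxΣy) / (nΣx² − (Σx)²)
Numerator   = 9×1814.0136 − 51.07×272.45 = 16326.1224 − 13914.0215 = 2412.1009
Denominator = 9×462.9471 − 51.07² = 4166.5239 − 2608.1449 = 1558.3790
b₁(new) = 2412.1009 / 1558.3790 = 1.5478

(Same formula on the original sums: (8×950.4390 − 33.29×223.88) / (8×146.8187 − 33.29²) = 150.5468 / 66.3255 = 2.2698, matching the given fit.)

Step 3: Change in slope
Δβ₁ = 1.5478 − 2.2698 = -0.7220
Relative change = -0.7220 / 2.2698 × 100% = -31.8%
→ the slope decreases when the point is added.

Because the point sits below the extension of the original line at a high-leverage x, it tilts the fit down.
In practice: examine leverage (hᵢ) and Cook's distance rather than deleting it automatically.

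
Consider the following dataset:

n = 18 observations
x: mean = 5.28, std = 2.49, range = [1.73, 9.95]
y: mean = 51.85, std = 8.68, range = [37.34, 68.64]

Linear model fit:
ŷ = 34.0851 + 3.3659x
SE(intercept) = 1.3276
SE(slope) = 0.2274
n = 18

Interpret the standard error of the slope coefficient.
SE(slope) = 0.2274 measures the uncertainty in the estimated slope. The coefficient is estimated precisely (SE/|β̂₁| = 6.8%).

SE(β̂₁) = s / √Sxx, where s is the residual standard deviation and Sxx = Σ(x − x̄)². It is the yardstick for how far β̂₁ = 3.3659 could plausibly be from the true slope.

Relative precision:
- SE / |β̂₁| = 0.2274 / 3.3659 = 6.8%
- Rule of thumb (under 20%: precise; 20% to under 50%: moderately precise; 50% or more: imprecise) → precise

Link to the t-test: t = β̂₁ / SE(β̂₁) = 3.3659 / 0.2274 = 14.8017, the statistic for H₀: β₁ = 0.

What drives SE(β̂₁): larger n (here n = 18) → smaller SE; wider spread of x values → smaller SE.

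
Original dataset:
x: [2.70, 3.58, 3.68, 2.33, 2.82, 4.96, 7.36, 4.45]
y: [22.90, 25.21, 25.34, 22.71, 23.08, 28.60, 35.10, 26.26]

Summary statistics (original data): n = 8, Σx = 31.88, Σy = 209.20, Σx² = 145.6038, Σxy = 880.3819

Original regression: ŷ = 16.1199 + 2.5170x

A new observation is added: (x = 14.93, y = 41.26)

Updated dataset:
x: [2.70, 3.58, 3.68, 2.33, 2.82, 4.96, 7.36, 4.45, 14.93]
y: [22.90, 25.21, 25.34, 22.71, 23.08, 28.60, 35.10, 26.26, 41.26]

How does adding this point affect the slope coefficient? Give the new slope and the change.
The slope changes from 2.5170 to 1.5492 (change of -0.9678, or -38.5%).

The new point has HIGH LEVERAGE: x = 14.93 is far from the original mean x̄ = 31.88/8 ≈ 3.99 (original range [2.33, 7.36]).

Step 1: Update the sums with the new point (n goes from 8 to 9)
Σx  = 31.88 + 14.93 = 46.81
Σy  = 209.20 + 41.26 = 250.46
Σx² = 145.6038 + 14.93² = 145.6038 + 222.9049 = 368.5087
Σxy = 880.3819 + 14.93×41.26 = 880.3819 + 616.0118 = 1496.3937

Step 2: Recompute the slope with b₁ = (nΣxy − ΣxΣy) / (nΣx² − (Σx)²)
Numerator   = 9×1496.3937 − 46.81×250.46 = 13467.5433 − 11724.0326 = 1743.5107
Denominator = 9×368.5087 − 46.81² = 3316.5783 − 2191.1761 = 1125.4022
b₁(new) = 1743.5107 / 1125.4022 = 1.5492

(Same formula on the original sums: (8×880.3819 − 31.88×209.20) / (8×145.6038 − 31.88²) = 373.7592 / 148.4960 = 2.5170, matching the given fit.)

Step 3: Change in slope
Δβ₁ = 1.5492 − 2.5170 = -0.9678
Relative change = -0.9678 / 2.5170 × 100% = -38.5%
→ the slope decreases when the point is added.

Because the point sits below the extension of the original line at a high-leverage x, it tilts the fit down.
In practice: refit with and without it and report both if conclusions differ; investigate whether it comes from the same population as the rest of the sample.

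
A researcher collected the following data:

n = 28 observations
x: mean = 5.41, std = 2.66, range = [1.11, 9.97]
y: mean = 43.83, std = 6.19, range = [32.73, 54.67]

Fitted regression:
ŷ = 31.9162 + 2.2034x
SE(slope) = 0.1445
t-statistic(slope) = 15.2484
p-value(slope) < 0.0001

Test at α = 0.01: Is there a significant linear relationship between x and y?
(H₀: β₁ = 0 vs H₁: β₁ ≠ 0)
Reject H₀: p-value < 0.0001 < α = 0.01. The linear relationship is significant at the 1% level.

Hypothesis test for the slope coefficient:

H₀: β₁ = 0 (no linear relationship)
H₁: β₁ ≠ 0 (linear relationship exists)

Test statistic: t = β̂₁ / SE(β̂₁) = 2.2034 / 0.1445 = 15.2484

The p-value (<0.0001) is the probability, under H₀, of a t-statistic at least as extreme as |t| = 15.2484 (two-sided, df = n − 2 = 26).

Decision rule: reject H₀ if p-value < α.
p-value < 0.0001 < α = 0.01 → reject H₀.

At α = 0.01 the data do provide convincing evidence of a nonzero slope.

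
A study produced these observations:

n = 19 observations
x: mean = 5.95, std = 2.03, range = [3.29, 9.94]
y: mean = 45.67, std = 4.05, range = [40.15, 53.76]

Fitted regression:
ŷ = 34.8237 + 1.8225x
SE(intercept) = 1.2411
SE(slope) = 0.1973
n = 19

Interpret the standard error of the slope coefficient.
SE(β̂₁) = 0.1973 is the estimated standard deviation of the slope estimate across repeated samples; relative to β̂₁ = 1.8225 that is 10.8%, a precise estimate.

SE(β̂₁) = s / √Sxx, where s is the residual standard deviation and Sxx = Σ(x − x̄)². It is the yardstick for how far β̂₁ = 1.8225 could plausibly be from the true slope.

Relative precision:
- SE / |β̂₁| = 0.1973 / 1.8225 = 10.8%
- Rule of thumb (under 20%: precise; 20% to under 50%: moderately precise; 50% or more: imprecise) → precise

Rough 95% range (±2 SE): 1.8225 ± 0.3946 → (1.4279, 2.2171).

What drives SE(β̂₁): wider spread of x values → smaller SE; more residual scatter → larger SE.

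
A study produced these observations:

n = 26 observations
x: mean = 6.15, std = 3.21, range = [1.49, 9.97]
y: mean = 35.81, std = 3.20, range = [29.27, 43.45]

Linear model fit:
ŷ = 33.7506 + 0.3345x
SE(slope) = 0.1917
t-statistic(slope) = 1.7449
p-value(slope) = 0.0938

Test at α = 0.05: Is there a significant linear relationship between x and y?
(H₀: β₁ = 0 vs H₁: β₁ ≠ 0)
Fail to reject H₀: p-value = 0.0938 ≥ α = 0.05. The linear relationship is not significant at the 5% level.

Hypothesis test for the slope coefficient:

H₀: β₁ = 0 (no linear relationship)
H₁: β₁ ≠ 0 (linear relationship exists)

Test statistic: t = β̂₁ / SE(β̂₁) = 0.3345 / 0.1917 = 1.7449

p = 0.0938: how often a slope estimate this far from 0 (in SE units) would arise by chance if β₁ were truly 0.

Decision rule: reject H₀ if p-value < α.
p-value = 0.0938 ≥ α = 0.05 → fail to reject H₀.

Conclusion: the linear association between x and y is not significant at the 5% level.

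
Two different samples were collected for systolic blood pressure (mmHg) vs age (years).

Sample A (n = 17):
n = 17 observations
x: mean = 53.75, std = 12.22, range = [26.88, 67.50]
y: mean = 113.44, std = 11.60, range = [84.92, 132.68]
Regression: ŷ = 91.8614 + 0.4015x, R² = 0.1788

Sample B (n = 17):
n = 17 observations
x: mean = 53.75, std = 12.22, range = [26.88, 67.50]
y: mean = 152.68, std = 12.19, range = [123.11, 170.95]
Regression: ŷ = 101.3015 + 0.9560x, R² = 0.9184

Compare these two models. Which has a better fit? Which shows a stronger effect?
Model B has the better fit (R² = 0.9184 vs 0.1788). Model B shows the stronger effect (|β₁| = 0.9560 vs 0.4015).

Model Comparison:

Fit — compare R²:
- Model A: R² = 0.1788 → 17.88% of variance in blood pressure explained
- Model B: R² = 0.9184 → 91.84% of variance in blood pressure explained
- 0.9184 > 0.1788 → Model B has the better fit

Effect size (slope magnitude):
- Model A: β₁ = 0.4015 → predicted blood pressure rises 0.4015 mmHg per additional year of age
- Model B: β₁ = 0.9560 → predicted blood pressure rises 0.9560 mmHg per additional year of age
- |0.4015| < |0.9560| → Model B shows the stronger marginal effect

Note: A better fit (higher R²) doesn't necessarily mean a more important relationship.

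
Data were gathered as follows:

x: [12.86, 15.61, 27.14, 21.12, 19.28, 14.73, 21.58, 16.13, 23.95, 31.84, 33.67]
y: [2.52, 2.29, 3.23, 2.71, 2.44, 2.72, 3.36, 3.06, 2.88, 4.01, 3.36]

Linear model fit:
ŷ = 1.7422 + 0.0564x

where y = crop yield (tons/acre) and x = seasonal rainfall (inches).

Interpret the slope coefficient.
An increase of one inch in rainfall is associated with a 0.0564 tons/acre increase in predicted crop yield.

The slope β₁ = 0.0564 gives the rate at which the fitted crop yield changes with rainfall.

Interpretation:
- Rainfall up by 1 inch → predicted crop yield increases by 0.0564 tons/acre
- The effect is assumed constant over the observed range of x (linearity)
- The sign (+) gives the direction; the magnitude 0.0564 gives the size of the effect per inch

The intercept β₀ = 1.7422 is the predicted crop yield when rainfall = 0; since the smallest observed x is 12.86, this is an extrapolation and mainly anchors the line.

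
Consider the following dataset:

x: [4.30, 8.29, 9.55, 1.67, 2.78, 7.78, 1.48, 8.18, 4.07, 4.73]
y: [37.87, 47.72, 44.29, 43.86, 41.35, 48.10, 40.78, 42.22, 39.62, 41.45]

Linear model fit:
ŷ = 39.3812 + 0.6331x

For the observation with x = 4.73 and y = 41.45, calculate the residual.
Residual = -0.9258

The residual is the difference between the actual value and the predicted value:

Residual = y - ŷ

Step 1: Calculate predicted value
ŷ = 39.3812 + 0.6331 × 4.73
ŷ = 42.3758

Step 2: Calculate residual
Residual = 41.45 - 42.3758
Residual = -0.9258

Interpretation: the model overestimates the actual value by 0.9258 at this point (negative residual → observation lies below the fitted line).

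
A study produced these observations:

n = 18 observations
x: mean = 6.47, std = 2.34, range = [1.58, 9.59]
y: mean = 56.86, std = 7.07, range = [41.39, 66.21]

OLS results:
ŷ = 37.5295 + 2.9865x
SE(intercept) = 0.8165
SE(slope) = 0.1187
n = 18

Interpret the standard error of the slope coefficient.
The slope 2.9865 is pinned down to within about ±0.1187 (one SE) by these data — relative uncertainty 4.0%, i.e. precise.

SE(β̂₁) = s / √Sxx, where s is the residual standard deviation and Sxx = Σ(x − x̄)². It is the yardstick for how far β̂₁ = 2.9865 could plausibly be from the true slope.

Relative precision:
- SE / |β̂₁| = 0.1187 / 2.9865 = 4.0%
- Rule of thumb (under 20%: precise; 20% to under 50%: moderately precise; 50% or more: imprecise) → precise

Link to interval estimation: a confidence interval for β₁ is β̂₁ ± t* × 0.1187, so SE sets the half-width per unit of t*.

What drives SE(β̂₁): wider spread of x values → smaller SE.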